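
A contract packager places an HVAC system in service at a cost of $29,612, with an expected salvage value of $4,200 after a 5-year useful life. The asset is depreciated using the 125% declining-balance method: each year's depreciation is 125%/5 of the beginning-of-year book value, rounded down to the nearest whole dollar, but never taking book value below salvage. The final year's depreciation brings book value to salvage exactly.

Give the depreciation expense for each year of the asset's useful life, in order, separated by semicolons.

Depreciable base = $29,612 − $4,200 = $25,412.
Year 1: ⌊$29,612 × 125%/5⌋ = $7,403. Book value $22,209.
Year 2: ⌊$22,209 × 125%/5⌋ = $5,552. Book value $16,657.
Year 3: ⌊$16,657 × 125%/5⌋ = $4,164. Book value $12,493.
Year 4: ⌊$12,493 × 125%/5⌋ = $3,123. Book value $9,370.
Year 5 (final): $9,370 − $4,200 = $5,170. Book value $4,200.

$7,403; $5,552; $4,164; $3,123; $5,170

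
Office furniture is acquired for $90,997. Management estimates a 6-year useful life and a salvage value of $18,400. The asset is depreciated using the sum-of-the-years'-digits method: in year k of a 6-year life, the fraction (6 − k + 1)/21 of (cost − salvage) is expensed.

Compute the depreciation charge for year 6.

Depreciable base = $90,997 − $18,400 = $72,597.
Sum of the years' digits = 6+5+4+3+2+1 = 21.
Year 1: $72,597 × 6/21 = $20,742. Book value $70,255.
Year 2: $72,597 × 5/21 = $17,285. Book value $52,970.
Year 3: $72,597 × 4/21 = $13,828. Book value $39,142.
Year 4: $72,597 × 3/21 = $10,371. Book value $28,771.
Year 5: $72,597 × 2/21 = $6,914. Book value $21,857.
Year 6: $72,597 × 1/21 = $3,457. Book value $18,400.

$3,457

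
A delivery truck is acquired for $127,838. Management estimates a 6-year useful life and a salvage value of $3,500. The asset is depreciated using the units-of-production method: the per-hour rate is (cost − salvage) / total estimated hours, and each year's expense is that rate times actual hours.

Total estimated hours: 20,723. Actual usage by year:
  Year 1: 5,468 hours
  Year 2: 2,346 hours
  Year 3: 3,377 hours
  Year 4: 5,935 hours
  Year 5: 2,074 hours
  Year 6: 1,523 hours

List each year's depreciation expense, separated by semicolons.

Depreciable base = $127,838 − $3,500 = $124,338.
Rate = $124,338 / 20,723 hours = $6 per hour.
Year 1: 5,468 × $6 = $32,808. Book value $95,030.
Year 2: 2,346 × $6 = $14,076. Book value $80,954.
Year 3: 3,377 × $6 = $20,262. Book value $60,692.
Year 4: 5,935 × $6 = $35,610. Book value $25,082.
Year 5: 2,074 × $6 = $12,444. Book value $12,638.
Year 6: 1,523 × $6 = $9,138. Book value $3,500.

$32,808; $14,076; $20,262; $35,610; $12,444; $9,138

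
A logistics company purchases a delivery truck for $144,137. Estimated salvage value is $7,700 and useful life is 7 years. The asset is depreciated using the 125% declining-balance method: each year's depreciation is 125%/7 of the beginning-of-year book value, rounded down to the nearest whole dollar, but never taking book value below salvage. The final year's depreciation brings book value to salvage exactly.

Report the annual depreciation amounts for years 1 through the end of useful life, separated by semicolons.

Depreciable base = $144,137 − $7,700 = $136,437.
Year 1: ⌊$144,137 × 125%/7⌋ = $25,738. Book value $118,399.
Year 2: ⌊$118,399 × 125%/7⌋ = $21,142. Book value $97,257.
Year 3: ⌊$97,257 × 125%/7⌋ = $17,367. Book value $79,890.
Year 4: ⌊$79,890 × 125%/7⌋ = $14,266. Book value $65,624.
Year 5: ⌊$65,624 × 125%/7⌋ = $11,718. Book value $53,906.
Year 6: ⌊$53,906 × 125%/7⌋ = $9,626. Book value $44,280.
Year 7 (final): $44,280 − $7,700 = $36,580. Book value $7,700.

$25,738; $21,142; $17,367; $14,266; $11,718; $9,626; $36,580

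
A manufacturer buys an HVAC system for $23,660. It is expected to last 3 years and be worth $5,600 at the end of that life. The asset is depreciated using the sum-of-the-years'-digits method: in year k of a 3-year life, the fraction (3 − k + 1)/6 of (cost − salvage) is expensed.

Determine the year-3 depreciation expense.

$3,010

Depreciable base = $23,660 − $5,600 = $18,060.
Sum of the years' digits = 3+2+1 = 6.
Year 1: $18,060 × 3/6 = $9,030. Book value $14,630.
Year 2: $18,060 × 2/6 = $6,020. Book value $8,610.
Year 3: $18,060 × 1/6 = $3,010. Book value $5,600.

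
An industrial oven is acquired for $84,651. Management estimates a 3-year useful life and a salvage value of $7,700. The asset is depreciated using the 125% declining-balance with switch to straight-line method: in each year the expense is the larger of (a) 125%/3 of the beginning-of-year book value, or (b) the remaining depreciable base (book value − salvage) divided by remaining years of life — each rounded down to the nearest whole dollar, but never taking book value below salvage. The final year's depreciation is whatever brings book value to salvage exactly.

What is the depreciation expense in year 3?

Depreciable base = $84,651 − $7,700 = $76,951.
Year 1: DB = ⌊$84,651 × 125%/3⌋ = $35,271; SL = ⌊$76,951/3⌋ = $25,650 → take DB $35,271. Book value $49,380.
Year 2: DB = ⌊$49,380 × 125%/3⌋ = $20,575; SL = ⌊$41,680/2⌋ = $20,840 → take SL $20,840. Book value $28,540.
Year 3 (final): $28,540 − $7,700 = $20,840. Book value $7,700.

$20,840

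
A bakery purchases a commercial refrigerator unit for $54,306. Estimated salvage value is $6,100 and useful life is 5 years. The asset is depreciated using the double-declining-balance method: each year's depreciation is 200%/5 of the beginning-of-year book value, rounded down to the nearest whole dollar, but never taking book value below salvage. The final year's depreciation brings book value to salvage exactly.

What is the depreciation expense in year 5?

$939

Depreciable base = $54,306 − $6,100 = $48,206.
Year 1: ⌊$54,306 × 200%/5⌋ = $21,722. Book value $32,584.
Year 2: ⌊$32,584 × 200%/5⌋ = $13,033. Book value $19,551.
Year 3: ⌊$19,551 × 200%/5⌋ = $7,820. Book value $11,731.
Year 4: ⌊$11,731 × 200%/5⌋ = $4,692. Book value $7,039.
Year 5 (final): $7,039 − $6,100 = $939. Book value $6,100.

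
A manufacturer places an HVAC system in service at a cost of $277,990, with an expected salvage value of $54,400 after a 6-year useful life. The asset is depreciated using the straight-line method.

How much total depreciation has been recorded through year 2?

Depreciable base = $277,990 − $54,400 = $223,590.
Annual expense = $223,590 / 6 = $37,265.
End of year 1: book value $240,725.
End of year 2: book value $203,460.
Accumulated through year 2 = $277,990 − $203,460 = $74,530.

$74,530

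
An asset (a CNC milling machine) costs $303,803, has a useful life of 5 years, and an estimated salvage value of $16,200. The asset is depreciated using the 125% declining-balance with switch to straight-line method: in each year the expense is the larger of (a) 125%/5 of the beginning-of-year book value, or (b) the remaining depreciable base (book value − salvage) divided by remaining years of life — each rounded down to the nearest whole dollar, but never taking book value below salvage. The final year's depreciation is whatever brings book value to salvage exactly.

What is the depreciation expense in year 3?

Depreciable base = $303,803 − $16,200 = $287,603.
Year 1: DB = ⌊$303,803 × 125%/5⌋ = $75,950; SL = ⌊$287,603/5⌋ = $57,520 → take DB $75,950. Book value $227,853.
Year 2: DB = ⌊$227,853 × 125%/5⌋ = $56,963; SL = ⌊$211,653/4⌋ = $52,913 → take DB $56,963. Book value $170,890.
Year 3: DB = ⌊$170,890 × 125%/5⌋ = $42,722; SL = ⌊$154,690/3⌋ = $51,563 → take SL $51,563. Book value $119,327.

$51,563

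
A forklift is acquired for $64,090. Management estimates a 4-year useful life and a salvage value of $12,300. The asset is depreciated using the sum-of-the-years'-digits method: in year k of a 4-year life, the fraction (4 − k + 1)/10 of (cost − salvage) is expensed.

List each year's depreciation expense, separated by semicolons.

Depreciable base = $64,090 − $12,300 = $51,790.
Sum of the years' digits = 4+3+2+1 = 10.
Year 1: $51,790 × 4/10 = $20,716. Book value $43,374.
Year 2: $51,790 × 3/10 = $15,537. Book value $27,837.
Year 3: $51,790 × 2/10 = $10,358. Book value $17,479.
Year 4: $51,790 × 1/10 = $5,179. Book value $12,300.

$20,716; $15,537; $10,358; $5,179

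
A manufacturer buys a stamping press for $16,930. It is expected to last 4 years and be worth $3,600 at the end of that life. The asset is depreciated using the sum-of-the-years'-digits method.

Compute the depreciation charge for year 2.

$3,999

Depreciable base = $16,930 − $3,600 = $13,330.
Sum of the years' digits = 4+3+2+1 = 10.
Year 1: $13,330 × 4/10 = $5,332. Book value $11,598.
Year 2: $13,330 × 3/10 = $3,999. Book value $7,599.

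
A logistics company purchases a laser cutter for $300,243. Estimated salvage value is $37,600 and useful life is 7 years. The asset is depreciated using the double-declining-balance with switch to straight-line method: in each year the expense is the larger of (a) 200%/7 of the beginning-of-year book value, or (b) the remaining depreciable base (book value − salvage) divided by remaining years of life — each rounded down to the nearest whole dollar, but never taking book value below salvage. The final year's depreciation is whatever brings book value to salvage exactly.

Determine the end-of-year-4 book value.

Depreciable base = $300,243 − $37,600 = $262,643.
Year 1: DB = ⌊$300,243 × 200%/7⌋ = $85,783; SL = ⌊$262,643/7⌋ = $37,520 → take DB $85,783. Book value $214,460.
Year 2: DB = ⌊$214,460 × 200%/7⌋ = $61,274; SL = ⌊$176,860/6⌋ = $29,476 → take DB $61,274. Book value $153,186.
Year 3: DB = ⌊$153,186 × 200%/7⌋ = $43,767; SL = ⌊$115,586/5⌋ = $23,117 → take DB $43,767. Book value $109,419.
Year 4: DB = ⌊$109,419 × 200%/7⌋ = $31,262; SL = ⌊$71,819/4⌋ = $17,954 → take DB $31,262. Book value $78,157.

$78,157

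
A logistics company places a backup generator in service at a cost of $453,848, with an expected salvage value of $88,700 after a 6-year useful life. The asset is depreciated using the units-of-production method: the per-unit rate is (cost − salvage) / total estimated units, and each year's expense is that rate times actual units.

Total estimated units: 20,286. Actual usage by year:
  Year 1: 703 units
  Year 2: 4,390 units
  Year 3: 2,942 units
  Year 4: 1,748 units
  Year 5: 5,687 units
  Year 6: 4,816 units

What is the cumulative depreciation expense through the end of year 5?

Depreciable base = $453,848 − $88,700 = $365,148.
Rate = $365,148 / 20,286 units = $18 per unit.
Year 1: 703 × $18 = $12,654. Book value $441,194.
Year 2: 4,390 × $18 = $79,020. Book value $362,174.
Year 3: 2,942 × $18 = $52,956. Book value $309,218.
Year 4: 1,748 × $18 = $31,464. Book value $277,754.
Year 5: 5,687 × $18 = $102,366. Book value $175,388.
Accumulated through year 5 = $453,848 − $175,388 = $278,460.

$278,460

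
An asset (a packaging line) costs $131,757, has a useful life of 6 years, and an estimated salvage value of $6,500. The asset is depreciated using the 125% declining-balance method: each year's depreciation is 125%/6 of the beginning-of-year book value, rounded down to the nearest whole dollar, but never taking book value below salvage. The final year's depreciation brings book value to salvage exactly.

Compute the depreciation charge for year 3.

Depreciable base = $131,757 − $6,500 = $125,257.
Year 1: ⌊$131,757 × 125%/6⌋ = $27,449. Book value $104,308.
Year 2: ⌊$104,308 × 125%/6⌋ = $21,730. Book value $82,578.
Year 3: ⌊$82,578 × 125%/6⌋ = $17,203. Book value $65,375.

$17,203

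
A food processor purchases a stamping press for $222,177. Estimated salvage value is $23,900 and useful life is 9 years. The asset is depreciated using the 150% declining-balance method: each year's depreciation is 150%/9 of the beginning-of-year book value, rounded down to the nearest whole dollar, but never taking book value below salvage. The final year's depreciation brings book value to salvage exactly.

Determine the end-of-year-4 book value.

$107,146

Depreciable base = $222,177 − $23,900 = $198,277.
Year 1: ⌊$222,177 × 150%/9⌋ = $37,029. Book value $185,148.
Year 2: ⌊$185,148 × 150%/9⌋ = $30,858. Book value $154,290.
Year 3: ⌊$154,290 × 150%/9⌋ = $25,715. Book value $128,575.
Year 4: ⌊$128,575 × 150%/9⌋ = $21,429. Book value $107,146.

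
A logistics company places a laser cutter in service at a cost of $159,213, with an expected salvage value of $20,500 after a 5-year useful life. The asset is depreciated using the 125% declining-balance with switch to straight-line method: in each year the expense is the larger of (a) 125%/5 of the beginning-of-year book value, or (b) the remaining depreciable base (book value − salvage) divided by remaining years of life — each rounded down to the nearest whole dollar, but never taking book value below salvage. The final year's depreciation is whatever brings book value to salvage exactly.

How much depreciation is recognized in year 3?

Depreciable base = $159,213 − $20,500 = $138,713.
Year 1: DB = ⌊$159,213 × 125%/5⌋ = $39,803; SL = ⌊$138,713/5⌋ = $27,742 → take DB $39,803. Book value $119,410.
Year 2: DB = ⌊$119,410 × 125%/5⌋ = $29,852; SL = ⌊$98,910/4⌋ = $24,727 → take DB $29,852. Book value $89,558.
Year 3: DB = ⌊$89,558 × 125%/5⌋ = $22,389; SL = ⌊$69,058/3⌋ = $23,019 → take SL $23,019. Book value $66,539.

$23,019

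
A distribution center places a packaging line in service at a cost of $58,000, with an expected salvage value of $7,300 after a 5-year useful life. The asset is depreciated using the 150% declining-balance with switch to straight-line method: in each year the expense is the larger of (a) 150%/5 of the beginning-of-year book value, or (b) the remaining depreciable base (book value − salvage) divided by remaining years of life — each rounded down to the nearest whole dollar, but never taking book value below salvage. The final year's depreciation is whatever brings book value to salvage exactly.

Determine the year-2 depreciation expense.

$12,180

Depreciable base = $58,000 − $7,300 = $50,700.
Year 1: DB = ⌊$58,000 × 150%/5⌋ = $17,400; SL = ⌊$50,700/5⌋ = $10,140 → take DB $17,400. Book value $40,600.
Year 2: DB = ⌊$40,600 × 150%/5⌋ = $12,180; SL = ⌊$33,300/4⌋ = $8,325 → take DB $12,180. Book value $28,420.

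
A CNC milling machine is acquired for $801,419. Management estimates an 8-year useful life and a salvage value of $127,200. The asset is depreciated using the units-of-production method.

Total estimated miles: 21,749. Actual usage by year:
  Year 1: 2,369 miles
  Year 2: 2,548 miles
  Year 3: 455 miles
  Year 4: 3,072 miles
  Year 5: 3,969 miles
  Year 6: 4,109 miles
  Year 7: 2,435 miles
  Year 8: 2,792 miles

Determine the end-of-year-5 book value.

$416,616

Depreciable base = $801,419 − $127,200 = $674,219.
Rate = $674,219 / 21,749 miles = $31 per mile.
Year 1: 2,369 × $31 = $73,439. Book value $727,980.
Year 2: 2,548 × $31 = $78,988. Book value $648,992.
Year 3: 455 × $31 = $14,105. Book value $634,887.
Year 4: 3,072 × $31 = $95,232. Book value $539,655.
Year 5: 3,969 × $31 = $123,039. Book value $416,616.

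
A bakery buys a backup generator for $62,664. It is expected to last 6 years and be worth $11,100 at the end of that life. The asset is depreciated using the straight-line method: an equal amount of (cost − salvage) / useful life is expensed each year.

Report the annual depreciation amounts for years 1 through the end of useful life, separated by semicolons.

Depreciable base = $62,664 − $11,100 = $51,564.
Annual expense = $51,564 / 6 = $8,594.
End of year 1: book value $54,070.
End of year 2: book value $45,476.
End of year 3: book value $36,882.
End of year 4: book value $28,288.
End of year 5: book value $19,694.
End of year 6: book value $11,100.

$8,594; $8,594; $8,594; $8,594; $8,594; $8,594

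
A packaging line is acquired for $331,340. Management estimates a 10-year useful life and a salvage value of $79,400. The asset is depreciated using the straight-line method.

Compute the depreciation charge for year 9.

$25,194

Depreciable base = $331,340 − $79,400 = $251,940.
Annual expense = $251,940 / 10 = $25,194.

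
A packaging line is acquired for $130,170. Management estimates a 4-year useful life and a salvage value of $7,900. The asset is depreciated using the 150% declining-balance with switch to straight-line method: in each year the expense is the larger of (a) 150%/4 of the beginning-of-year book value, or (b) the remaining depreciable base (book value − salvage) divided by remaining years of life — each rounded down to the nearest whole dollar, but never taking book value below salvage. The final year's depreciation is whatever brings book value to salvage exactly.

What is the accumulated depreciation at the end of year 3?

Depreciable base = $130,170 − $7,900 = $122,270.
Year 1: DB = ⌊$130,170 × 150%/4⌋ = $48,813; SL = ⌊$122,270/4⌋ = $30,567 → take DB $48,813. Book value $81,357.
Year 2: DB = ⌊$81,357 × 150%/4⌋ = $30,508; SL = ⌊$73,457/3⌋ = $24,485 → take DB $30,508. Book value $50,849.
Year 3: DB = ⌊$50,849 × 150%/4⌋ = $19,068; SL = ⌊$42,949/2⌋ = $21,474 → take SL $21,474. Book value $29,375.
Accumulated through year 3 = $130,170 − $29,375 = $100,795.

$100,795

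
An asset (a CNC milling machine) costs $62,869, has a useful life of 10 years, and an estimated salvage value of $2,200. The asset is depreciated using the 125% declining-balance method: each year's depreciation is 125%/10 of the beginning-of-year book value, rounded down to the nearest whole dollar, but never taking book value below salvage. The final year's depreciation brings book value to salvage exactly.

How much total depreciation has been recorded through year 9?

Depreciable base = $62,869 − $2,200 = $60,669.
Year 1: ⌊$62,869 × 125%/10⌋ = $7,858. Book value $55,011.
Year 2: ⌊$55,011 × 125%/10⌋ = $6,876. Book value $48,135.
Year 3: ⌊$48,135 × 125%/10⌋ = $6,016. Book value $42,119.
Year 4: ⌊$42,119 × 125%/10⌋ = $5,264. Book value $36,855.
Year 5: ⌊$36,855 × 125%/10⌋ = $4,606. Book value $32,249.
Year 6: ⌊$32,249 × 125%/10⌋ = $4,031. Book value $28,218.
Year 7: ⌊$28,218 × 125%/10⌋ = $3,527. Book value $24,691.
Year 8: ⌊$24,691 × 125%/10⌋ = $3,086. Book value $21,605.
Year 9: ⌊$21,605 × 125%/10⌋ = $2,700. Book value $18,905.
Accumulated through year 9 = $62,869 − $18,905 = $43,964.

$43,964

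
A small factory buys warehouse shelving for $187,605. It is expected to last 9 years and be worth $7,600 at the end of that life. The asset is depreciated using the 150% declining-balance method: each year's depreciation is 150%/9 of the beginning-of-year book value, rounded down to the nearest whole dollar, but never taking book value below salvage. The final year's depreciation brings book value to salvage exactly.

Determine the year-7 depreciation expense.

$10,471

Depreciable base = $187,605 − $7,600 = $180,005.
Year 1: ⌊$187,605 × 150%/9⌋ = $31,267. Book value $156,338.
Year 2: ⌊$156,338 × 150%/9⌋ = $26,056. Book value $130,282.
Year 3: ⌊$130,282 × 150%/9⌋ = $21,713. Book value $108,569.
Year 4: ⌊$108,569 × 150%/9⌋ = $18,094. Book value $90,475.
Year 5: ⌊$90,475 × 150%/9⌋ = $15,079. Book value $75,396.
Year 6: ⌊$75,396 × 150%/9⌋ = $12,566. Book value $62,830.
Year 7: ⌊$62,830 × 150%/9⌋ = $10,471. Book value $52,359.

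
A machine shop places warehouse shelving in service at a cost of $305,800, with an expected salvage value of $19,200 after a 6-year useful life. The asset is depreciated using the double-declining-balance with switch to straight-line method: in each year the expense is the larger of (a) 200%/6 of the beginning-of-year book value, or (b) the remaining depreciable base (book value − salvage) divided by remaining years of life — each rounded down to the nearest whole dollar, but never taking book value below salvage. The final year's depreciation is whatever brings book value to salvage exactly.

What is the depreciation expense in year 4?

Depreciable base = $305,800 − $19,200 = $286,600.
Year 1: DB = ⌊$305,800 × 200%/6⌋ = $101,933; SL = ⌊$286,600/6⌋ = $47,766 → take DB $101,933. Book value $203,867.
Year 2: DB = ⌊$203,867 × 200%/6⌋ = $67,955; SL = ⌊$184,667/5⌋ = $36,933 → take DB $67,955. Book value $135,912.
Year 3: DB = ⌊$135,912 × 200%/6⌋ = $45,304; SL = ⌊$116,712/4⌋ = $29,178 → take DB $45,304. Book value $90,608.
Year 4: DB = ⌊$90,608 × 200%/6⌋ = $30,202; SL = ⌊$71,408/3⌋ = $23,802 → take DB $30,202. Book value $60,406.

$30,202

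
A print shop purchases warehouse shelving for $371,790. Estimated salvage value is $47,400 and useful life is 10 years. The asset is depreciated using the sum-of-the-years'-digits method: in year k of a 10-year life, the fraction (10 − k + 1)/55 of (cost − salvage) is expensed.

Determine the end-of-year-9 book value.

Depreciable base = $371,790 − $47,400 = $324,390.
Sum of the years' digits = 10+9+8+7+6+5+4+3+2+1 = 55.
Year 1: $324,390 × 10/55 = $58,980. Book value $312,810.
Year 2: $324,390 × 9/55 = $53,082. Book value $259,728.
Year 3: $324,390 × 8/55 = $47,184. Book value $212,544.
Year 4: $324,390 × 7/55 = $41,286. Book value $171,258.
Year 5: $324,390 × 6/55 = $35,388. Book value $135,870.
Year 6: $324,390 × 5/55 = $29,490. Book value $106,380.
Year 7: $324,390 × 4/55 = $23,592. Book value $82,788.
Year 8: $324,390 × 3/55 = $17,694. Book value $65,094.
Year 9: $324,390 × 2/55 = $11,796. Book value $53,298.

$53,298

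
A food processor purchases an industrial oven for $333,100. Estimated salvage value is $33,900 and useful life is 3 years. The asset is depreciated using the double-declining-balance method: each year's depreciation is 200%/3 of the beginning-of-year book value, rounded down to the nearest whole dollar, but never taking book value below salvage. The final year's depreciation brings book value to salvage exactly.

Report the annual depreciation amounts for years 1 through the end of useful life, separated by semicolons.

Depreciable base = $333,100 − $33,900 = $299,200.
Year 1: ⌊$333,100 × 200%/3⌋ = $222,066. Book value $111,034.
Year 2: ⌊$111,034 × 200%/3⌋ = $74,022. Book value $37,012.
Year 3 (final): $37,012 − $33,900 = $3,112. Book value $33,900.

$222,066; $74,022; $3,112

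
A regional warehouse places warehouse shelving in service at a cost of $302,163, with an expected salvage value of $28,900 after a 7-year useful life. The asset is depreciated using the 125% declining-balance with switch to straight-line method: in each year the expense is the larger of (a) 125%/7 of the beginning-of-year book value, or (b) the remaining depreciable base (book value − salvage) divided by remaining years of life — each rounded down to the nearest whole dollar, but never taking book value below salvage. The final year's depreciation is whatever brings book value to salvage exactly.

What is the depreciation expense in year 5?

$34,644

Depreciable base = $302,163 − $28,900 = $273,263.
Year 1: DB = ⌊$302,163 × 125%/7⌋ = $53,957; SL = ⌊$273,263/7⌋ = $39,037 → take DB $53,957. Book value $248,206.
Year 2: DB = ⌊$248,206 × 125%/7⌋ = $44,322; SL = ⌊$219,306/6⌋ = $36,551 → take DB $44,322. Book value $203,884.
Year 3: DB = ⌊$203,884 × 125%/7⌋ = $36,407; SL = ⌊$174,984/5⌋ = $34,996 → take DB $36,407. Book value $167,477.
Year 4: DB = ⌊$167,477 × 125%/7⌋ = $29,906; SL = ⌊$138,577/4⌋ = $34,644 → take SL $34,644. Book value $132,833.
Year 5: DB = ⌊$132,833 × 125%/7⌋ = $23,720; SL = ⌊$103,933/3⌋ = $34,644 → take SL $34,644. Book value $98,189.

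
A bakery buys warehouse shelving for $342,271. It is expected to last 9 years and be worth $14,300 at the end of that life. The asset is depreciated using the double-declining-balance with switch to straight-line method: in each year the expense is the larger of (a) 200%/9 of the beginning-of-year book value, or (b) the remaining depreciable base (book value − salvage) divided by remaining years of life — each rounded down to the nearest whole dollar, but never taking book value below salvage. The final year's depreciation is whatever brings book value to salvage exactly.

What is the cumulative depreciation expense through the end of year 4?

$217,016

Depreciable base = $342,271 − $14,300 = $327,971.
Year 1: DB = ⌊$342,271 × 200%/9⌋ = $76,060; SL = ⌊$327,971/9⌋ = $36,441 → take DB $76,060. Book value $266,211.
Year 2: DB = ⌊$266,211 × 200%/9⌋ = $59,158; SL = ⌊$251,911/8⌋ = $31,488 → take DB $59,158. Book value $207,053.
Year 3: DB = ⌊$207,053 × 200%/9⌋ = $46,011; SL = ⌊$192,753/7⌋ = $27,536 → take DB $46,011. Book value $161,042.
Year 4: DB = ⌊$161,042 × 200%/9⌋ = $35,787; SL = ⌊$146,742/6⌋ = $24,457 → take DB $35,787. Book value $125,255.
Accumulated through year 4 = $342,271 − $125,255 = $217,016.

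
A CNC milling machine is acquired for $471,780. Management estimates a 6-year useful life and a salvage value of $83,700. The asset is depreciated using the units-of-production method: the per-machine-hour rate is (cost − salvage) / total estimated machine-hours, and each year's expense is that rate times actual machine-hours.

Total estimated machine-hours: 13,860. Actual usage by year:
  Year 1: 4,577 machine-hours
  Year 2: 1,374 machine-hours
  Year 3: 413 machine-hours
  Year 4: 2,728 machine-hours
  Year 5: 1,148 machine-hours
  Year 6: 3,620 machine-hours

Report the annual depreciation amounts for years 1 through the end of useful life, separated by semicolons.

$128,156; $38,472; $11,564; $76,384; $32,144; $101,360

Depreciable base = $471,780 − $83,700 = $388,080.
Rate = $388,080 / 13,860 machine-hours = $28 per machine-hour.
Year 1: 4,577 × $28 = $128,156. Book value $343,624.
Year 2: 1,374 × $28 = $38,472. Book value $305,152.
Year 3: 413 × $28 = $11,564. Book value $293,588.
Year 4: 2,728 × $28 = $76,384. Book value $217,204.
Year 5: 1,148 × $28 = $32,144. Book value $185,060.
Year 6: 3,620 × $28 = $101,360. Book value $83,700.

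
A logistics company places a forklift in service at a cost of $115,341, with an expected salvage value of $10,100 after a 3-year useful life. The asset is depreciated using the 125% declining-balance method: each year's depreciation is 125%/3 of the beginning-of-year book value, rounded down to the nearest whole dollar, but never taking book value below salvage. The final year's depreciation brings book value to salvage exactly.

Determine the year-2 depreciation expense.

Depreciable base = $115,341 − $10,100 = $105,241.
Year 1: ⌊$115,341 × 125%/3⌋ = $48,058. Book value $67,283.
Year 2: ⌊$67,283 × 125%/3⌋ = $28,034. Book value $39,249.

$28,034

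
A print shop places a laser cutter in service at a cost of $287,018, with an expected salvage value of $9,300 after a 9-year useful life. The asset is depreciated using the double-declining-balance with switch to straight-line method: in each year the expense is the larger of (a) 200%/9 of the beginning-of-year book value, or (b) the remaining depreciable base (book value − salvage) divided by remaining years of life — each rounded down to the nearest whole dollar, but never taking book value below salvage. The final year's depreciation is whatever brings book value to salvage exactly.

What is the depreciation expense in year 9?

$18,080

Depreciable base = $287,018 − $9,300 = $277,718.
Year 1: DB = ⌊$287,018 × 200%/9⌋ = $63,781; SL = ⌊$277,718/9⌋ = $30,857 → take DB $63,781. Book value $223,237.
Year 2: DB = ⌊$223,237 × 200%/9⌋ = $49,608; SL = ⌊$213,937/8⌋ = $26,742 → take DB $49,608. Book value $173,629.
Year 3: DB = ⌊$173,629 × 200%/9⌋ = $38,584; SL = ⌊$164,329/7⌋ = $23,475 → take DB $38,584. Book value $135,045.
Year 4: DB = ⌊$135,045 × 200%/9⌋ = $30,010; SL = ⌊$125,745/6⌋ = $20,957 → take DB $30,010. Book value $105,035.
Year 5: DB = ⌊$105,035 × 200%/9⌋ = $23,341; SL = ⌊$95,735/5⌋ = $19,147 → take DB $23,341. Book value $81,694.
Year 6: DB = ⌊$81,694 × 200%/9⌋ = $18,154; SL = ⌊$72,394/4⌋ = $18,098 → take DB $18,154. Book value $63,540.
Year 7: DB = ⌊$63,540 × 200%/9⌋ = $14,120; SL = ⌊$54,240/3⌋ = $18,080 → take SL $18,080. Book value $45,460.
Year 8: DB = ⌊$45,460 × 200%/9⌋ = $10,102; SL = ⌊$36,160/2⌋ = $18,080 → take SL $18,080. Book value $27,380.
Year 9 (final): $27,380 − $9,300 = $18,080. Book value $9,300.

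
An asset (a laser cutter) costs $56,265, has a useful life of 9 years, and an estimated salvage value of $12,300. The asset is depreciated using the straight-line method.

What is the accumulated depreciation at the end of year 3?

$14,655

Depreciable base = $56,265 − $12,300 = $43,965.
Annual expense = $43,965 / 9 = $4,885.
End of year 1: book value $51,380.
End of year 2: book value $46,495.
End of year 3: book value $41,610.
Accumulated through year 3 = $56,265 − $41,610 = $14,655.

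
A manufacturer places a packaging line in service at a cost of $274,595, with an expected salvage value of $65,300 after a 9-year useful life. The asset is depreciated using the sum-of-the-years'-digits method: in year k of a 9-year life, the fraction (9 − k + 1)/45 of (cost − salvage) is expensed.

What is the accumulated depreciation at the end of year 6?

$181,389

Depreciable base = $274,595 − $65,300 = $209,295.
Sum of the years' digits = 9+8+7+6+5+4+3+2+1 = 45.
Year 1: $209,295 × 9/45 = $41,859. Book value $232,736.
Year 2: $209,295 × 8/45 = $37,208. Book value $195,528.
Year 3: $209,295 × 7/45 = $32,557. Book value $162,971.
Year 4: $209,295 × 6/45 = $27,906. Book value $135,065.
Year 5: $209,295 × 5/45 = $23,255. Book value $111,810.
Year 6: $209,295 × 4/45 = $18,604. Book value $93,206.
Accumulated through year 6 = $274,595 − $93,206 = $181,389.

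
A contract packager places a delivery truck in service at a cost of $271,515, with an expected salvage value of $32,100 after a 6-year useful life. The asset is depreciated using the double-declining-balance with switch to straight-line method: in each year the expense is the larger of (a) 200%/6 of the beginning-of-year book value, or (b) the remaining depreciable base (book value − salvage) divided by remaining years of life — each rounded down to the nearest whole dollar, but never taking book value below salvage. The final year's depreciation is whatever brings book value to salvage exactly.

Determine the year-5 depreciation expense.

Depreciable base = $271,515 − $32,100 = $239,415.
Year 1: DB = ⌊$271,515 × 200%/6⌋ = $90,505; SL = ⌊$239,415/6⌋ = $39,902 → take DB $90,505. Book value $181,010.
Year 2: DB = ⌊$181,010 × 200%/6⌋ = $60,336; SL = ⌊$148,910/5⌋ = $29,782 → take DB $60,336. Book value $120,674.
Year 3: DB = ⌊$120,674 × 200%/6⌋ = $40,224; SL = ⌊$88,574/4⌋ = $22,143 → take DB $40,224. Book value $80,450.
Year 4: DB = ⌊$80,450 × 200%/6⌋ = $26,816; SL = ⌊$48,350/3⌋ = $16,116 → take DB $26,816. Book value $53,634.
Year 5: DB = ⌊$53,634 × 200%/6⌋ = $17,878; SL = ⌊$21,534/2⌋ = $10,767 → take DB $17,878. Book value $35,756.

$17,878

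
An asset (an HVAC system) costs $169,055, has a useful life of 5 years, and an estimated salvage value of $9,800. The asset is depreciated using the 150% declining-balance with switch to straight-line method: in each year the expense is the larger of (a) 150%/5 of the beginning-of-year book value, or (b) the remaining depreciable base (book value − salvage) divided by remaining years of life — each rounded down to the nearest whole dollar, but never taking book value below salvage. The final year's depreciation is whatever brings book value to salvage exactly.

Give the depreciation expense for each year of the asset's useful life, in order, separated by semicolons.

$50,716; $35,501; $24,851; $24,093; $24,094

Depreciable base = $169,055 − $9,800 = $159,255.
Year 1: DB = ⌊$169,055 × 150%/5⌋ = $50,716; SL = ⌊$159,255/5⌋ = $31,851 → take DB $50,716. Book value $118,339.
Year 2: DB = ⌊$118,339 × 150%/5⌋ = $35,501; SL = ⌊$108,539/4⌋ = $27,134 → take DB $35,501. Book value $82,838.
Year 3: DB = ⌊$82,838 × 150%/5⌋ = $24,851; SL = ⌊$73,038/3⌋ = $24,346 → take DB $24,851. Book value $57,987.
Year 4: DB = ⌊$57,987 × 150%/5⌋ = $17,396; SL = ⌊$48,187/2⌋ = $24,093 → take SL $24,093. Book value $33,894.
Year 5 (final): $33,894 − $9,800 = $24,094. Book value $9,800.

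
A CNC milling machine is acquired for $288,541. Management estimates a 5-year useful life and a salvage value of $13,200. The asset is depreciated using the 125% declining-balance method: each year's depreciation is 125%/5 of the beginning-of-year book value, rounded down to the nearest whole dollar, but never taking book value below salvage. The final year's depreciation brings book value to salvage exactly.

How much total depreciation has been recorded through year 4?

Depreciable base = $288,541 − $13,200 = $275,341.
Year 1: ⌊$288,541 × 125%/5⌋ = $72,135. Book value $216,406.
Year 2: ⌊$216,406 × 125%/5⌋ = $54,101. Book value $162,305.
Year 3: ⌊$162,305 × 125%/5⌋ = $40,576. Book value $121,729.
Year 4: ⌊$121,729 × 125%/5⌋ = $30,432. Book value $91,297.
Accumulated through year 4 = $288,541 − $91,297 = $197,244.

$197,244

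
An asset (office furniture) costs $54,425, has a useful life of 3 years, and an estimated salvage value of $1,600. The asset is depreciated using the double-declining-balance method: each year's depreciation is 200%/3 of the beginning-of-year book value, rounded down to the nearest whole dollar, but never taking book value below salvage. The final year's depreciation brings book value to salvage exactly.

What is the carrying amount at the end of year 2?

$6,048

Depreciable base = $54,425 − $1,600 = $52,825.
Year 1: ⌊$54,425 × 200%/3⌋ = $36,283. Book value $18,142.
Year 2: ⌊$18,142 × 200%/3⌋ = $12,094. Book value $6,048.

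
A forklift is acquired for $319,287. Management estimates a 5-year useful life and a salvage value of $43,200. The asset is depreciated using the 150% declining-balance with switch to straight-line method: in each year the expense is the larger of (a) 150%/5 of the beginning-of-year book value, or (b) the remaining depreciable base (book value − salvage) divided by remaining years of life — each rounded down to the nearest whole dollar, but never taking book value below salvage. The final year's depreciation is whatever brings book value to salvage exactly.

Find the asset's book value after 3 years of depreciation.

Depreciable base = $319,287 − $43,200 = $276,087.
Year 1: DB = ⌊$319,287 × 150%/5⌋ = $95,786; SL = ⌊$276,087/5⌋ = $55,217 → take DB $95,786. Book value $223,501.
Year 2: DB = ⌊$223,501 × 150%/5⌋ = $67,050; SL = ⌊$180,301/4⌋ = $45,075 → take DB $67,050. Book value $156,451.
Year 3: DB = ⌊$156,451 × 150%/5⌋ = $46,935; SL = ⌊$113,251/3⌋ = $37,750 → take DB $46,935. Book value $109,516.

$109,516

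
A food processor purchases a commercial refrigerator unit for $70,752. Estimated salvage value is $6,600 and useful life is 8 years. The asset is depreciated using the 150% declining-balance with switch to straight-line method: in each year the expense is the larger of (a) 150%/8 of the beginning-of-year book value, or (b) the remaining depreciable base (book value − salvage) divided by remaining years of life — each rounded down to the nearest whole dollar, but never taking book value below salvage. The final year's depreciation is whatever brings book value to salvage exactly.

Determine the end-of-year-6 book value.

Depreciable base = $70,752 − $6,600 = $64,152.
Year 1: DB = ⌊$70,752 × 150%/8⌋ = $13,266; SL = ⌊$64,152/8⌋ = $8,019 → take DB $13,266. Book value $57,486.
Year 2: DB = ⌊$57,486 × 150%/8⌋ = $10,778; SL = ⌊$50,886/7⌋ = $7,269 → take DB $10,778. Book value $46,708.
Year 3: DB = ⌊$46,708 × 150%/8⌋ = $8,757; SL = ⌊$40,108/6⌋ = $6,684 → take DB $8,757. Book value $37,951.
Year 4: DB = ⌊$37,951 × 150%/8⌋ = $7,115; SL = ⌊$31,351/5⌋ = $6,270 → take DB $7,115. Book value $30,836.
Year 5: DB = ⌊$30,836 × 150%/8⌋ = $5,781; SL = ⌊$24,236/4⌋ = $6,059 → take SL $6,059. Book value $24,777.
Year 6: DB = ⌊$24,777 × 150%/8⌋ = $4,645; SL = ⌊$18,177/3⌋ = $6,059 → take SL $6,059. Book value $18,718.

$18,718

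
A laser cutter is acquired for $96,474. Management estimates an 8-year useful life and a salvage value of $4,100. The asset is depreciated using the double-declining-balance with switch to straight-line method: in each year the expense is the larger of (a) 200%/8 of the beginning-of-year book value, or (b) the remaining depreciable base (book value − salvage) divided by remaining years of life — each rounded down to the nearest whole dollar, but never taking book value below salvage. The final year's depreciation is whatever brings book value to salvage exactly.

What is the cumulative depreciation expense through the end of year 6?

Depreciable base = $96,474 − $4,100 = $92,374.
Year 1: DB = ⌊$96,474 × 200%/8⌋ = $24,118; SL = ⌊$92,374/8⌋ = $11,546 → take DB $24,118. Book value $72,356.
Year 2: DB = ⌊$72,356 × 200%/8⌋ = $18,089; SL = ⌊$68,256/7⌋ = $9,750 → take DB $18,089. Book value $54,267.
Year 3: DB = ⌊$54,267 × 200%/8⌋ = $13,566; SL = ⌊$50,167/6⌋ = $8,361 → take DB $13,566. Book value $40,701.
Year 4: DB = ⌊$40,701 × 200%/8⌋ = $10,175; SL = ⌊$36,601/5⌋ = $7,320 → take DB $10,175. Book value $30,526.
Year 5: DB = ⌊$30,526 × 200%/8⌋ = $7,631; SL = ⌊$26,426/4⌋ = $6,606 → take DB $7,631. Book value $22,895.
Year 6: DB = ⌊$22,895 × 200%/8⌋ = $5,723; SL = ⌊$18,795/3⌋ = $6,265 → take SL $6,265. Book value $16,630.
Accumulated through year 6 = $96,474 − $16,630 = $79,844.

$79,844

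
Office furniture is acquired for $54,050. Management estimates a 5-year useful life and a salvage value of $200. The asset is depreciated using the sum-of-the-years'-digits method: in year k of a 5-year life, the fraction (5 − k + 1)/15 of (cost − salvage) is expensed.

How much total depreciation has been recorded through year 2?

Depreciable base = $54,050 − $200 = $53,850.
Sum of the years' digits = 5+4+3+2+1 = 15.
Year 1: $53,850 × 5/15 = $17,950. Book value $36,100.
Year 2: $53,850 × 4/15 = $14,360. Book value $21,740.
Accumulated through year 2 = $54,050 − $21,740 = $32,310.

$32,310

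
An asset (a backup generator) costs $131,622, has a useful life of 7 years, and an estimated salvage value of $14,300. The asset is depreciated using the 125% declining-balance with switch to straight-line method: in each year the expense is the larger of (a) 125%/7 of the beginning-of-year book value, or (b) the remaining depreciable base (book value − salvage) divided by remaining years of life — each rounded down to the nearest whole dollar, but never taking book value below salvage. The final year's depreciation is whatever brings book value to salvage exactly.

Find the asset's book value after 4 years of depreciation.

$58,291

Depreciable base = $131,622 − $14,300 = $117,322.
Year 1: DB = ⌊$131,622 × 125%/7⌋ = $23,503; SL = ⌊$117,322/7⌋ = $16,760 → take DB $23,503. Book value $108,119.
Year 2: DB = ⌊$108,119 × 125%/7⌋ = $19,306; SL = ⌊$93,819/6⌋ = $15,636 → take DB $19,306. Book value $88,813.
Year 3: DB = ⌊$88,813 × 125%/7⌋ = $15,859; SL = ⌊$74,513/5⌋ = $14,902 → take DB $15,859. Book value $72,954.
Year 4: DB = ⌊$72,954 × 125%/7⌋ = $13,027; SL = ⌊$58,654/4⌋ = $14,663 → take SL $14,663. Book value $58,291.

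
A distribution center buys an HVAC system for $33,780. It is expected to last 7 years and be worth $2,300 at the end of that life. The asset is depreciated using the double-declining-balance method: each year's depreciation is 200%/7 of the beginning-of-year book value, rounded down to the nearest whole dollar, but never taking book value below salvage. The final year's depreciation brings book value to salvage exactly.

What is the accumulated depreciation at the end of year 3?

Depreciable base = $33,780 − $2,300 = $31,480.
Year 1: ⌊$33,780 × 200%/7⌋ = $9,651. Book value $24,129.
Year 2: ⌊$24,129 × 200%/7⌋ = $6,894. Book value $17,235.
Year 3: ⌊$17,235 × 200%/7⌋ = $4,924. Book value $12,311.
Accumulated through year 3 = $33,780 − $12,311 = $21,469.

$21,469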